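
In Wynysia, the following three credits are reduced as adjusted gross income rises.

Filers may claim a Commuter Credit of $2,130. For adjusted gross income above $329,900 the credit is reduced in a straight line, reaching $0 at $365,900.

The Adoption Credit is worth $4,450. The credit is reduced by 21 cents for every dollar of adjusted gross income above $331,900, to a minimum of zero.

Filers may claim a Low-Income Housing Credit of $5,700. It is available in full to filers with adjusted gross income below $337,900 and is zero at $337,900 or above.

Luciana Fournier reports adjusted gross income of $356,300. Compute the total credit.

Commuter Credit: $356,300 is $26,400 into a $36,000 phase-out range, leaving 9,600/36,000 of the credit: $2,130 × 9,600/36,000 = $568.
Adoption Credit: 21% of the $24,400 excess over $331,900 is $5,124 ≥ base, so the credit is $0.
Low-Income Housing Credit: $356,300 meets or exceeds the $337,900 cutoff, so the credit is $0.
Total: $568 + $0 + $0 = $568.

$568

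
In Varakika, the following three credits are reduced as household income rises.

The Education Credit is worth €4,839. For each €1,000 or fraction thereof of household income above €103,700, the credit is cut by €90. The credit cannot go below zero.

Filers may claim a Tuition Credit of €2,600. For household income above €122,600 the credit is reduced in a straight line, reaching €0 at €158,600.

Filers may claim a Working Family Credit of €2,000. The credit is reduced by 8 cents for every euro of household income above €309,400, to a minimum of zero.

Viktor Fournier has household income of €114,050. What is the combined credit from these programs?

€8,449

Education Credit: income exceeds €103,700 by €10,350, which is 11 full-or-partial €1,000 increments; reduction = 11 × €90 = €990, leaving €3,849.
Tuition Credit: €114,050 is at or below the €122,600 threshold, so the full €2,600 applies.
Working Family Credit: €114,050 is at or below the €309,400 threshold, so the full €2,000 applies.
Total: €3,849 + €2,600 + €2,000 = €8,449.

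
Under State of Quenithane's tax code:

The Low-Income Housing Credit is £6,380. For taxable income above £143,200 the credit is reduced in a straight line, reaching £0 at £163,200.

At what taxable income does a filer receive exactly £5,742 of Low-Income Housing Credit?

£5,742 is 5,742/6,380 of the full £6,380, so 638/6,380 of the £20,000 range has been used: income = £143,200 + £20,000 × 638/6,380 = £145,200.

£145,200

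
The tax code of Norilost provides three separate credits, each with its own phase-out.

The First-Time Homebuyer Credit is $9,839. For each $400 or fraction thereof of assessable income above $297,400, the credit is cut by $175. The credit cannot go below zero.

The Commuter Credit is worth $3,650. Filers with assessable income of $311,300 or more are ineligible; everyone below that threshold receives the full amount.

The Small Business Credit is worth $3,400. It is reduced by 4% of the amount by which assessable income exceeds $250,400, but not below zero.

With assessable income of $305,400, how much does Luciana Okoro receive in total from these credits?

First-Time Homebuyer Credit: income exceeds $297,400 by $8,000, which is 20 full-or-partial $400 increments; reduction = 20 × $175 = $3,500, leaving $6,339.
Commuter Credit: $305,400 is below the $311,300 cutoff, so the full $3,650 applies.
Small Business Credit: 4% of the $55,000 excess over $250,400 is $2,200; credit = $3,400 − $2,200 = $1,200.
Total: $6,339 + $3,650 + $1,200 = $11,189.

$11,189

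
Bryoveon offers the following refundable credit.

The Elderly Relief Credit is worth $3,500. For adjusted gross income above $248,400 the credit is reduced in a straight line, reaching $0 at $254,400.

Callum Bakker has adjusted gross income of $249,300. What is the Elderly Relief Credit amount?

$2,975

Elderly Relief Credit: $249,300 is $900 into a $6,000 phase-out range, leaving 5,100/6,000 of the credit: $3,500 × 5,100/6,000 = $2,975.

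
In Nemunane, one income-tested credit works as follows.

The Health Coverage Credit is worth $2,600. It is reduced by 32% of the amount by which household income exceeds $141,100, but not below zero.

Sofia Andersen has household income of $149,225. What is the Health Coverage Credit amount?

$0

Health Coverage Credit: 32% of the $8,125 excess over $141,100 is $2,600 ≥ base, so the credit is $0.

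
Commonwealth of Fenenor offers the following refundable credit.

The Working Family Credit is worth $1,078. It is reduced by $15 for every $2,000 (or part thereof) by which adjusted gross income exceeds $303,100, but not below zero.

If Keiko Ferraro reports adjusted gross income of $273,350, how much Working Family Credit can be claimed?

Working Family Credit: $273,350 is at or below the $303,100 threshold, so the full $1,078 applies.

$1,078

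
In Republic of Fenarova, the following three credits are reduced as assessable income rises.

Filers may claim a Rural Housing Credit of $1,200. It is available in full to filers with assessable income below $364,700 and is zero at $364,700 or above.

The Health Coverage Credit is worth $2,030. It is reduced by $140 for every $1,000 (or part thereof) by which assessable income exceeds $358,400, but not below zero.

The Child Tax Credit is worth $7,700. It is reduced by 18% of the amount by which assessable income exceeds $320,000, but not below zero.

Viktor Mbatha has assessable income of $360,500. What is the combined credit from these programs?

Rural Housing Credit: $360,500 is below the $364,700 cutoff, so the full $1,200 applies.
Health Coverage Credit: income exceeds $358,400 by $2,100, which is 3 full-or-partial $1,000 increments; reduction = 3 × $140 = $420, leaving $1,610.
Child Tax Credit: 18% of the $40,500 excess over $320,000 is $7,290; credit = $7,700 − $7,290 = $410.
Total: $1,200 + $1,610 + $410 = $3,220.

$3,220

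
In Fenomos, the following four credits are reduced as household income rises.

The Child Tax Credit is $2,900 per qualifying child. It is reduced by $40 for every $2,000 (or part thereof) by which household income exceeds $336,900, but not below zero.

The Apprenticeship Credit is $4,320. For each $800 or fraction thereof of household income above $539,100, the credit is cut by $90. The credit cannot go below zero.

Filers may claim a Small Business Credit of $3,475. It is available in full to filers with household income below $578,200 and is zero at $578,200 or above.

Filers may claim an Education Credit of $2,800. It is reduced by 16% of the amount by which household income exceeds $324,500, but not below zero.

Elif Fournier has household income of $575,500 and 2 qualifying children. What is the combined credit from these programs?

Child Tax Credit: base = 2 × $2,900 = $5,800. income exceeds $336,900 by $238,600, which is 120 full-or-partial $2,000 increments; reduction = 120 × $40 = $4,800, leaving $1,000.
Apprenticeship Credit: income exceeds $539,100 by $36,400, which is 46 full-or-partial $800 increments; reduction = 46 × $90 = $4,140, leaving $180.
Small Business Credit: $575,500 is below the $578,200 cutoff, so the full $3,475 applies.
Education Credit: 16% of the $251,000 excess over $324,500 is $40,160 ≥ base, so the credit is $0.
Total: $1,000 + $180 + $3,475 + $0 = $4,655.

$4,655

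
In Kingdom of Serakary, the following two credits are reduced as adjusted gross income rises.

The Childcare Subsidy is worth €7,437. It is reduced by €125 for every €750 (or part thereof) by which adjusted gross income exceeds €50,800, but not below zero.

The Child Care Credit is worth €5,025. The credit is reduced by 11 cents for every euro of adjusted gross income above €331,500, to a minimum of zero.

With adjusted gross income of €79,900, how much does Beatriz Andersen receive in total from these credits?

Childcare Subsidy: income exceeds €50,800 by €29,100, which is 39 full-or-partial €750 increments; reduction = 39 × €125 = €4,875, leaving €2,562.
Child Care Credit: €79,900 is at or below the €331,500 threshold, so the full €5,025 applies.
Total: €2,562 + €5,025 = €7,587.

€7,587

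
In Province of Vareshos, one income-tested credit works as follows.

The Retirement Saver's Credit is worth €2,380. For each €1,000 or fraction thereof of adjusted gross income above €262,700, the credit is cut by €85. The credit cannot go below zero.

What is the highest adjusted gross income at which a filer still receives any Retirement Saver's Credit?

After 27 increments the reduction is 27 × €85 = €2,295, leaving €85; one more increment wipes it out. Increment 27 ends at excess 27 × €1,000 = €27,000, so the highest qualifying income is €262,700 + €27,000 = €289,700.

€289,700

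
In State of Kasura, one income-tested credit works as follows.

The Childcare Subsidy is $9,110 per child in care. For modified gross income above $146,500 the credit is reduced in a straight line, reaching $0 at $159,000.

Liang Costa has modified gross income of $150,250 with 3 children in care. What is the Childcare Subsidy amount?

$19,131

Childcare Subsidy: base = 3 × $9,110 = $27,330. $150,250 is $3,750 into a $12,500 phase-out range, leaving 8,750/12,500 of the credit: $27,330 × 8,750/12,500 = $19,131.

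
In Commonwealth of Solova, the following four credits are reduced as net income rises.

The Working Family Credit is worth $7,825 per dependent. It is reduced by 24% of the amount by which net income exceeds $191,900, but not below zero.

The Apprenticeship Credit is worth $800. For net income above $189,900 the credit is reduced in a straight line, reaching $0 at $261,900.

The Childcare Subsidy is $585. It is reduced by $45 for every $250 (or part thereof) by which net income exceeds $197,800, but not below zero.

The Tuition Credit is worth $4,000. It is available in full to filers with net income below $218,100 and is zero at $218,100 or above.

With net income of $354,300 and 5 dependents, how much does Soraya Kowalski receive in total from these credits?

$149

Working Family Credit: base = 5 × $7,825 = $39,125. 24% of the $162,400 excess over $191,900 is $38,976; credit = $39,125 − $38,976 = $149.
Apprenticeship Credit: $354,300 is at or above $261,900, so the credit is $0.
Childcare Subsidy: income exceeds $197,800 by $156,500 → 626 increments × $45 = $28,170 ≥ base, so the credit is $0.
Tuition Credit: $354,300 meets or exceeds the $218,100 cutoff, so the credit is $0.
Total: $149 + $0 + $0 + $0 = $149.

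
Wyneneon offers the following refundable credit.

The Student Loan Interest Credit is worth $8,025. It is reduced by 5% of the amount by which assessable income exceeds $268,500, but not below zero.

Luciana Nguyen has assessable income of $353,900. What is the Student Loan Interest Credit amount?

Student Loan Interest Credit: 5% of the $85,400 excess over $268,500 is $4,270; credit = $8,025 − $4,270 = $3,755.

$3,755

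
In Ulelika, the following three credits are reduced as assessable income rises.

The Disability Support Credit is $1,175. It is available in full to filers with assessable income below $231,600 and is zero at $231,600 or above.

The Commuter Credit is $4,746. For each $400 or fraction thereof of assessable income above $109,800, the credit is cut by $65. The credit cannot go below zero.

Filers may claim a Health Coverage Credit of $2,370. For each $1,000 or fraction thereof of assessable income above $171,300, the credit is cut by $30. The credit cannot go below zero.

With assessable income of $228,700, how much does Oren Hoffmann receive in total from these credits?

$1,805

Disability Support Credit: $228,700 is below the $231,600 cutoff, so the full $1,175 applies.
Commuter Credit: income exceeds $109,800 by $118,900 → 298 increments × $65 = $19,370 ≥ base, so the credit is $0.
Health Coverage Credit: income exceeds $171,300 by $57,400, which is 58 full-or-partial $1,000 increments; reduction = 58 × $30 = $1,740, leaving $630.
Total: $1,175 + $0 + $630 = $1,805.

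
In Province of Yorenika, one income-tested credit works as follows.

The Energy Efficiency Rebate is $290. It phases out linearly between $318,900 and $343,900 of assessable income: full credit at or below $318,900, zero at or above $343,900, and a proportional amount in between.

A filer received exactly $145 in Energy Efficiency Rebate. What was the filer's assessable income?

$331,400

$145 is 145/290 of the full $290, so 145/290 of the $25,000 range has been used: income = $318,900 + $25,000 × 145/290 = $331,400.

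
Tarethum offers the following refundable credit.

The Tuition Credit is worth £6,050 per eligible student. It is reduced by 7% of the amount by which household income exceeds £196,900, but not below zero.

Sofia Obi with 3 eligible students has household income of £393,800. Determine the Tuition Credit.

Tuition Credit: base = 3 × £6,050 = £18,150. 7% of the £196,900 excess over £196,900 is £13,783; credit = £18,150 − £13,783 = £4,367.

£4,367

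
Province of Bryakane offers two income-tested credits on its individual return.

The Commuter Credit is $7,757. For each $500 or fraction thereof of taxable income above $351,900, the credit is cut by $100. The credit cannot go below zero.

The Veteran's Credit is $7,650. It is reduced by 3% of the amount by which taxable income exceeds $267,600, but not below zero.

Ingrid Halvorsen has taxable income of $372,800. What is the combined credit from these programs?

$8,051

Commuter Credit: income exceeds $351,900 by $20,900, which is 42 full-or-partial $500 increments; reduction = 42 × $100 = $4,200, leaving $3,557.
Veteran's Credit: 3% of the $105,200 excess over $267,600 is $3,156; credit = $7,650 − $3,156 = $4,494.
Total: $3,557 + $4,494 = $8,051.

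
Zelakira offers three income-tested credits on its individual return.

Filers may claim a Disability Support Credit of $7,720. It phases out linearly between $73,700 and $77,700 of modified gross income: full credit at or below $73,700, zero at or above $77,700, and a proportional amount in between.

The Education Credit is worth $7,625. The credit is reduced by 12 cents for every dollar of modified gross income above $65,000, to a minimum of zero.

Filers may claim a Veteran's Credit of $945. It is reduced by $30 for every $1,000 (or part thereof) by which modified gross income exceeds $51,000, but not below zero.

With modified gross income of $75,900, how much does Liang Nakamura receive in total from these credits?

Disability Support Credit: $75,900 is $2,200 into a $4,000 phase-out range, leaving 1,800/4,000 of the credit: $7,720 × 1,800/4,000 = $3,474.
Education Credit: 12% of the $10,900 excess over $65,000 is $1,308; credit = $7,625 − $1,308 = $6,317.
Veteran's Credit: income exceeds $51,000 by $24,900, which is 25 full-or-partial $1,000 increments; reduction = 25 × $30 = $750, leaving $195.
Total: $3,474 + $6,317 + $195 = $9,986.

$9,986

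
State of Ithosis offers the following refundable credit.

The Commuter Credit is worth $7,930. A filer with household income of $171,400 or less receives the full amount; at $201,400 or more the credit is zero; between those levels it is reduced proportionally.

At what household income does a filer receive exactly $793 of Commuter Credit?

$198,400

$793 is 793/7,930 of the full $7,930, so 7,137/7,930 of the $30,000 range has been used: income = $171,400 + $30,000 × 7,137/7,930 = $198,400.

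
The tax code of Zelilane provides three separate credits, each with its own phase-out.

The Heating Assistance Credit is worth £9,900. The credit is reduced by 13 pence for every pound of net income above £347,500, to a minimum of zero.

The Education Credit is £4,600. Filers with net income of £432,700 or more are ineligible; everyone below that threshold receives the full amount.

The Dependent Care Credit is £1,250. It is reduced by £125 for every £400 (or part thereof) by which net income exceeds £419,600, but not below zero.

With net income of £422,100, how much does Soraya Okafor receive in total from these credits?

£5,177

Heating Assistance Credit: 13% of the £74,600 excess over £347,500 is £9,698; credit = £9,900 − £9,698 = £202.
Education Credit: £422,100 is below the £432,700 cutoff, so the full £4,600 applies.
Dependent Care Credit: income exceeds £419,600 by £2,500, which is 7 full-or-partial £400 increments; reduction = 7 × £125 = £875, leaving £375.
Total: £202 + £4,600 + £375 = £5,177.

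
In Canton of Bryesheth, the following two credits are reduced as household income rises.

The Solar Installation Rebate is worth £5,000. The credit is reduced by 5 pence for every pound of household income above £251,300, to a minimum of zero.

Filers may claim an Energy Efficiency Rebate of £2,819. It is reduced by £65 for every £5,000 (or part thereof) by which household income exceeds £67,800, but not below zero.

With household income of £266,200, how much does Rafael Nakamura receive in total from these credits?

Solar Installation Rebate: 5% of the £14,900 excess over £251,300 is £745; credit = £5,000 − £745 = £4,255.
Energy Efficiency Rebate: income exceeds £67,800 by £198,400, which is 40 full-or-partial £5,000 increments; reduction = 40 × £65 = £2,600, leaving £219.
Total: £4,255 + £219 = £4,474.

£4,474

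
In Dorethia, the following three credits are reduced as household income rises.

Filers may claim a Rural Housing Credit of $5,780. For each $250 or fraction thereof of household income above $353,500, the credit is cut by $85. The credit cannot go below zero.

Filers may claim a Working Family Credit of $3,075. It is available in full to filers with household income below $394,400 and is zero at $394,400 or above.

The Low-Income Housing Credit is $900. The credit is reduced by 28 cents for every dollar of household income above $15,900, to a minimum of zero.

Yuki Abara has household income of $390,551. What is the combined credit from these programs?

$3,075

Rural Housing Credit: income exceeds $353,500 by $37,051 → 149 increments × $85 = $12,665 ≥ base, so the credit is $0.
Working Family Credit: $390,551 is below the $394,400 cutoff, so the full $3,075 applies.
Low-Income Housing Credit: 28% of the $374,651 excess over $15,900 is $104,902.28 ≥ base, so the credit is $0.
Total: $0 + $3,075 + $0 = $3,075.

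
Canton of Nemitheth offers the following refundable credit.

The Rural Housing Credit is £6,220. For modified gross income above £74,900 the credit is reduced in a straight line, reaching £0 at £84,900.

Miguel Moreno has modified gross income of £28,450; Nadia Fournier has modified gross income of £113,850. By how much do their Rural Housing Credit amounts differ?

£6,220

Miguel (£28,450): Rural Housing Credit: £28,450 is at or below the £74,900 threshold, so the full £6,220 applies.
Nadia (£113,850): Rural Housing Credit: £113,850 is at or above £84,900, so the credit is £0.
Difference: |£6,220 − £0| = £6,220.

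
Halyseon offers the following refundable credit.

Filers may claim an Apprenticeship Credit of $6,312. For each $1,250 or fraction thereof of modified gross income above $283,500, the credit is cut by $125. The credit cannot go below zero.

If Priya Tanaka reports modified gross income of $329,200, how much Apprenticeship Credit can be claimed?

Apprenticeship Credit: income exceeds $283,500 by $45,700, which is 37 full-or-partial $1,250 increments; reduction = 37 × $125 = $4,625, leaving $1,687.

$1,687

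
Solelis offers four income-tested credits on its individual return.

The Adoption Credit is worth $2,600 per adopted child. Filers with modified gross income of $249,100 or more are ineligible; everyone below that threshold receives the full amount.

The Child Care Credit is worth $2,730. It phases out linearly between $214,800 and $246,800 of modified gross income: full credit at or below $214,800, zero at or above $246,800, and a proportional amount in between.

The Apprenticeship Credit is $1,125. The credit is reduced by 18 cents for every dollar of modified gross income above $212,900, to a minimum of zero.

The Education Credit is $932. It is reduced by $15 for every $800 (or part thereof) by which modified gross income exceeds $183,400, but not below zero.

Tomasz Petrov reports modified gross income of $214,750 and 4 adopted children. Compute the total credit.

Adoption Credit: base = 4 × $2,600 = $10,400. $214,750 is below the $249,100 cutoff, so the full $10,400 applies.
Child Care Credit: $214,750 is at or below the $214,800 threshold, so the full $2,730 applies.
Apprenticeship Credit: 18% of the $1,850 excess over $212,900 is $333; credit = $1,125 − $333 = $792.
Education Credit: income exceeds $183,400 by $31,350, which is 40 full-or-partial $800 increments; reduction = 40 × $15 = $600, leaving $332.
Total: $10,400 + $2,730 + $792 + $332 = $14,254.

$14,254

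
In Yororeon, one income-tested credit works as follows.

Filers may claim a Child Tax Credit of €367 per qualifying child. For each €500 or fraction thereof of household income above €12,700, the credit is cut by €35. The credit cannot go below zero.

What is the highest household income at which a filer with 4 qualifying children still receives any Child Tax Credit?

€33,200

Full credit = 4 × €367 = €1,468.
After 41 increments the reduction is 41 × €35 = €1,435, leaving €33; one more increment wipes it out. Increment 41 ends at excess 41 × €500 = €20,500, so the highest qualifying income is €12,700 + €20,500 = €33,200.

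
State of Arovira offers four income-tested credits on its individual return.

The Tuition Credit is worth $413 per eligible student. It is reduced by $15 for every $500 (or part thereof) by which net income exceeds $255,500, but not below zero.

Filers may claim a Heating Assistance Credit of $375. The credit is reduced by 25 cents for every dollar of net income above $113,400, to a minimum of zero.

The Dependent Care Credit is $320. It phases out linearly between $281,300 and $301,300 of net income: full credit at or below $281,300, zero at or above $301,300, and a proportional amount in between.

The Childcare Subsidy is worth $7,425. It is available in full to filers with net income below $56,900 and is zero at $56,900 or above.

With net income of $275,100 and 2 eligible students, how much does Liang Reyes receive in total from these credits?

$546

Tuition Credit: base = 2 × $413 = $826. income exceeds $255,500 by $19,600, which is 40 full-or-partial $500 increments; reduction = 40 × $15 = $600, leaving $226.
Heating Assistance Credit: 25% of the $161,700 excess over $113,400 is $40,425 ≥ base, so the credit is $0.
Dependent Care Credit: $275,100 is at or below the $281,300 threshold, so the full $320 applies.
Childcare Subsidy: $275,100 meets or exceeds the $56,900 cutoff, so the credit is $0.
Total: $226 + $0 + $320 + $0 = $546.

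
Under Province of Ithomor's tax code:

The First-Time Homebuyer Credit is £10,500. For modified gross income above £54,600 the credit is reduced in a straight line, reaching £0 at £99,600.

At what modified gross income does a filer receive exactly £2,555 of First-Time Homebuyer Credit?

£2,555 is 2,555/10,500 of the full £10,500, so 7,945/10,500 of the £45,000 range has been used: income = £54,600 + £45,000 × 7,945/10,500 = £88,650.

£88,650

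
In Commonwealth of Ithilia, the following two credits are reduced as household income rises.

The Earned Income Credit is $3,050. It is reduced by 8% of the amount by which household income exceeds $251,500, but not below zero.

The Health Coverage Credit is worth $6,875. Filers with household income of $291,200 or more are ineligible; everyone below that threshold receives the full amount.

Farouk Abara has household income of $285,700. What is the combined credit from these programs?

Earned Income Credit: 8% of the $34,200 excess over $251,500 is $2,736; credit = $3,050 − $2,736 = $314.
Health Coverage Credit: $285,700 is below the $291,200 cutoff, so the full $6,875 applies.
Total: $314 + $6,875 = $7,189.

$7,189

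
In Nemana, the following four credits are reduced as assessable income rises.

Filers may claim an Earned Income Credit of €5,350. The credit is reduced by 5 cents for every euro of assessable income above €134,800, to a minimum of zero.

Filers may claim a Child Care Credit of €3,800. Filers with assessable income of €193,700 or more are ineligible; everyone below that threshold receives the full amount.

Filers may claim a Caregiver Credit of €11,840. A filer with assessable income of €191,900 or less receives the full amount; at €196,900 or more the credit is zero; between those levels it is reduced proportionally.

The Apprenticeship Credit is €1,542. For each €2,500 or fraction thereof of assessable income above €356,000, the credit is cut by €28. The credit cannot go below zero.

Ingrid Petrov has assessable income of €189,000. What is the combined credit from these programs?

€19,822

Earned Income Credit: 5% of the €54,200 excess over €134,800 is €2,710; credit = €5,350 − €2,710 = €2,640.
Child Care Credit: €189,000 is below the €193,700 cutoff, so the full €3,800 applies.
Caregiver Credit: €189,000 is at or below the €191,900 threshold, so the full €11,840 applies.
Apprenticeship Credit: €189,000 is at or below the €356,000 threshold, so the full €1,542 applies.
Total: €2,640 + €3,800 + €11,840 + €1,542 = €19,822.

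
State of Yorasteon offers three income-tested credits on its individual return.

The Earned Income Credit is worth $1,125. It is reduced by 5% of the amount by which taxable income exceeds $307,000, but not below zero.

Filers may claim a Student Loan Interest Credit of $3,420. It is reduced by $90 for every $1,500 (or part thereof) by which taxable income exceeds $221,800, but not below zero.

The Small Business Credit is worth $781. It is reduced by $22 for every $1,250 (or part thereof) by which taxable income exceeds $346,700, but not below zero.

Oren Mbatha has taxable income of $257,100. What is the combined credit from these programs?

$3,166

Earned Income Credit: $257,100 is at or below the $307,000 threshold, so the full $1,125 applies.
Student Loan Interest Credit: income exceeds $221,800 by $35,300, which is 24 full-or-partial $1,500 increments; reduction = 24 × $90 = $2,160, leaving $1,260.
Small Business Credit: $257,100 is at or below the $346,700 threshold, so the full $781 applies.
Total: $1,125 + $1,260 + $781 = $3,166.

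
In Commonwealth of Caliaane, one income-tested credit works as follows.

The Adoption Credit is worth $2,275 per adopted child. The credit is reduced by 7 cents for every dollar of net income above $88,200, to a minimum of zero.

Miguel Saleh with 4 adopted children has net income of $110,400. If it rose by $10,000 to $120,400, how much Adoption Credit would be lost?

$700

At $110,400 — base = 4 × $2,275 = $9,100. 7% of the $22,200 excess over $88,200 is $1,554; credit = $9,100 − $1,554 = $7,546.
At $120,400 — base = 4 × $2,275 = $9,100. 7% of the $32,200 excess over $88,200 is $2,254; credit = $9,100 − $2,254 = $6,846.
Lost: $7,546 − $6,846 = $700.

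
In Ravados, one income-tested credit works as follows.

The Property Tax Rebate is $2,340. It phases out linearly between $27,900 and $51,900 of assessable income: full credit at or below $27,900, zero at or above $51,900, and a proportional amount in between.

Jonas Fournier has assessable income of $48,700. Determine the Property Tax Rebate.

$312

Property Tax Rebate: $48,700 is $20,800 into a $24,000 phase-out range, leaving 3,200/24,000 of the credit: $2,340 × 3,200/24,000 = $312.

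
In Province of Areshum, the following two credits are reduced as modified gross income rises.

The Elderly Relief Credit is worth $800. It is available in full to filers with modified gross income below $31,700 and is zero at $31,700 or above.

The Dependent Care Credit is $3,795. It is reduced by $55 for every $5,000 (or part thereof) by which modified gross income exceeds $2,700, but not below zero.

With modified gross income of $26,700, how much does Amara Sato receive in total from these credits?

$4,320

Elderly Relief Credit: $26,700 is below the $31,700 cutoff, so the full $800 applies.
Dependent Care Credit: income exceeds $2,700 by $24,000, which is 5 full-or-partial $5,000 increments; reduction = 5 × $55 = $275, leaving $3,520.
Total: $800 + $3,520 = $4,320.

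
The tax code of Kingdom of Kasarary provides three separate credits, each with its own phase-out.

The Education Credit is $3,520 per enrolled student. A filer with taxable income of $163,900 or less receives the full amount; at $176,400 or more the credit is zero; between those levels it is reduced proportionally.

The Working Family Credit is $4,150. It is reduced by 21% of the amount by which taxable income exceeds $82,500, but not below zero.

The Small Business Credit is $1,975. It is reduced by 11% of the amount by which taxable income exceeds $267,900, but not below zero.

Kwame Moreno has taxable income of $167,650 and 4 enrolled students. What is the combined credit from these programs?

Education Credit: base = 4 × $3,520 = $14,080. $167,650 is $3,750 into a $12,500 phase-out range, leaving 8,750/12,500 of the credit: $14,080 × 8,750/12,500 = $9,856.
Working Family Credit: 21% of the $85,150 excess over $82,500 is $17,881.50 ≥ base, so the credit is $0.
Small Business Credit: $167,650 is at or below the $267,900 threshold, so the full $1,975 applies.
Total: $9,856 + $0 + $1,975 = $11,831.

$11,831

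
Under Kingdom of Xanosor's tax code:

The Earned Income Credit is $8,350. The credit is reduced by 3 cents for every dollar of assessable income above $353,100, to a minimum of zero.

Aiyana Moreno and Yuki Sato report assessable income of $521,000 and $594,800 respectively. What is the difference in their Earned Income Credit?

Aiyana ($521,000): Earned Income Credit: 3% of the $167,900 excess over $353,100 is $5,037; credit = $8,350 − $5,037 = $3,313.
Yuki ($594,800): Earned Income Credit: 3% of the $241,700 excess over $353,100 is $7,251; credit = $8,350 − $7,251 = $1,099.
Difference: |$3,313 − $1,099| = $2,214.

$2,214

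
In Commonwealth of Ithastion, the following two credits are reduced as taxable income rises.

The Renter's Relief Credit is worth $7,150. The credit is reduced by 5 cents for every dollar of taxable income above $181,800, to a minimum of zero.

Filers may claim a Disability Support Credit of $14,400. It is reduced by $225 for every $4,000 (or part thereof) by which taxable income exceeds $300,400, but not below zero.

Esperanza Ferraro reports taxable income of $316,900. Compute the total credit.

$13,670

Renter's Relief Credit: 5% of the $135,100 excess over $181,800 is $6,755; credit = $7,150 − $6,755 = $395.
Disability Support Credit: income exceeds $300,400 by $16,500, which is 5 full-or-partial $4,000 increments; reduction = 5 × $225 = $1,125, leaving $13,275.
Total: $395 + $13,275 = $13,670.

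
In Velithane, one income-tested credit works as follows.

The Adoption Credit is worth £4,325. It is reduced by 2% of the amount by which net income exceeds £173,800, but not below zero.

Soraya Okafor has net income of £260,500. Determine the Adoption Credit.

£2,591

Adoption Credit: 2% of the £86,700 excess over £173,800 is £1,734; credit = £4,325 − £1,734 = £2,591.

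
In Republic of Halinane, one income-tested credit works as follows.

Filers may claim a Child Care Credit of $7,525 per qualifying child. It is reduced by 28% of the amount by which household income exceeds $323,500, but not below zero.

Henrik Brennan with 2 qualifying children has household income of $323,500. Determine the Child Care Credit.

Child Care Credit: base = 2 × $7,525 = $15,050. $323,500 is at or below the $323,500 threshold, so the full $15,050 applies.

$15,050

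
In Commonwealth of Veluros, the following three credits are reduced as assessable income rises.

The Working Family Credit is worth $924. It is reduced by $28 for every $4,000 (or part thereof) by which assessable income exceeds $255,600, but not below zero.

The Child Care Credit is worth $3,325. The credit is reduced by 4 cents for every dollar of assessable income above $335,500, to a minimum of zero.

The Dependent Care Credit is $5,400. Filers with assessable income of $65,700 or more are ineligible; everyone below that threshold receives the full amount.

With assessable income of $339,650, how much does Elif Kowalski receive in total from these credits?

Working Family Credit: income exceeds $255,600 by $84,050, which is 22 full-or-partial $4,000 increments; reduction = 22 × $28 = $616, leaving $308.
Child Care Credit: 4% of the $4,150 excess over $335,500 is $166; credit = $3,325 − $166 = $3,159.
Dependent Care Credit: $339,650 meets or exceeds the $65,700 cutoff, so the credit is $0.
Total: $308 + $3,159 + $0 = $3,467.

$3,467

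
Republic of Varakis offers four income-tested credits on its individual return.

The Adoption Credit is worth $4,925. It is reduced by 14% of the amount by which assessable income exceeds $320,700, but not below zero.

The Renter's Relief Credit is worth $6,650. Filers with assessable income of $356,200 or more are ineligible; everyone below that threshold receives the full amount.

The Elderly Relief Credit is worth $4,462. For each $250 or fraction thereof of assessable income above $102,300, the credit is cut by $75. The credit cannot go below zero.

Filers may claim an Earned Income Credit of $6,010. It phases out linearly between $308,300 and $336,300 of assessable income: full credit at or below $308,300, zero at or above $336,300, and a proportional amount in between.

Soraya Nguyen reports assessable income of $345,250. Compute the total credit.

Adoption Credit: 14% of the $24,550 excess over $320,700 is $3,437; credit = $4,925 − $3,437 = $1,488.
Renter's Relief Credit: $345,250 is below the $356,200 cutoff, so the full $6,650 applies.
Elderly Relief Credit: income exceeds $102,300 by $242,950 → 972 increments × $75 = $72,900 ≥ base, so the credit is $0.
Earned Income Credit: $345,250 is at or above $336,300, so the credit is $0.
Total: $1,488 + $6,650 + $0 + $0 = $8,138.

$8,138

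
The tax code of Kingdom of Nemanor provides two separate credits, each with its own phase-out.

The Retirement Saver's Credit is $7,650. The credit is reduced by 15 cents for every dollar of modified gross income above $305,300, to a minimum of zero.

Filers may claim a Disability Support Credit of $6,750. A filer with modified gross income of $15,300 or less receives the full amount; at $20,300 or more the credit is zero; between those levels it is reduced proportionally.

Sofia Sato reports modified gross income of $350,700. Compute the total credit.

$840

Retirement Saver's Credit: 15% of the $45,400 excess over $305,300 is $6,810; credit = $7,650 − $6,810 = $840.
Disability Support Credit: $350,700 is at or above $20,300, so the credit is $0.
Total: $840 + $0 = $840.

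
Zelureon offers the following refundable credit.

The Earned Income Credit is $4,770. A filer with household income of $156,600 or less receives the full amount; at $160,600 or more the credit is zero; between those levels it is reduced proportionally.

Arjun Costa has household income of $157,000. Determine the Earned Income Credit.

$4,293

Earned Income Credit: $157,000 is $400 into a $4,000 phase-out range, leaving 3,600/4,000 of the credit: $4,770 × 3,600/4,000 = $4,293.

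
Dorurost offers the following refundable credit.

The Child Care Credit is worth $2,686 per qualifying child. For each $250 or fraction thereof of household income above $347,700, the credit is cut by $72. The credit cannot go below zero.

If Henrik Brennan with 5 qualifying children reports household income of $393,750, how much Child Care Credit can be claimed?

$110

Child Care Credit: base = 5 × $2,686 = $13,430. income exceeds $347,700 by $46,050, which is 185 full-or-partial $250 increments; reduction = 185 × $72 = $13,320, leaving $110.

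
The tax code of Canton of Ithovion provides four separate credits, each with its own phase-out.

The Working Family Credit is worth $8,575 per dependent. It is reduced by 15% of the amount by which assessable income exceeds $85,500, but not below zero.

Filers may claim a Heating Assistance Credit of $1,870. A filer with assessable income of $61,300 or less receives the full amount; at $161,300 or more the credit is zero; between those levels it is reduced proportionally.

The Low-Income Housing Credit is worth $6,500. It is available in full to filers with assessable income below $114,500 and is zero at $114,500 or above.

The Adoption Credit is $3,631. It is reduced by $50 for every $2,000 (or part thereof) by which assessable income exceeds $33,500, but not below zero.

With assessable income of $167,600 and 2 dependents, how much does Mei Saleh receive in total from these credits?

$5,066

Working Family Credit: base = 2 × $8,575 = $17,150. 15% of the $82,100 excess over $85,500 is $12,315; credit = $17,150 − $12,315 = $4,835.
Heating Assistance Credit: $167,600 is at or above $161,300, so the credit is $0.
Low-Income Housing Credit: $167,600 meets or exceeds the $114,500 cutoff, so the credit is $0.
Adoption Credit: income exceeds $33,500 by $134,100, which is 68 full-or-partial $2,000 increments; reduction = 68 × $50 = $3,400, leaving $231.
Total: $4,835 + $0 + $0 + $231 = $5,066.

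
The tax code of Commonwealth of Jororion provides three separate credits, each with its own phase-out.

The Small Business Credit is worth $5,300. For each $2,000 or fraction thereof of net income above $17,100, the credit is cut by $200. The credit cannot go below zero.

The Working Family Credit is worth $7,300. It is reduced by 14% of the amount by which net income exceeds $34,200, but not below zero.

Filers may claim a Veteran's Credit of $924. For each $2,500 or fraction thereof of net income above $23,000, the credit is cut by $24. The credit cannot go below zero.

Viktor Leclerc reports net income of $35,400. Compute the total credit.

$11,236

Small Business Credit: income exceeds $17,100 by $18,300, which is 10 full-or-partial $2,000 increments; reduction = 10 × $200 = $2,000, leaving $3,300.
Working Family Credit: 14% of the $1,200 excess over $34,200 is $168; credit = $7,300 − $168 = $7,132.
Veteran's Credit: income exceeds $23,000 by $12,400, which is 5 full-or-partial $2,500 increments; reduction = 5 × $24 = $120, leaving $804.
Total: $3,300 + $7,132 + $804 = $11,236.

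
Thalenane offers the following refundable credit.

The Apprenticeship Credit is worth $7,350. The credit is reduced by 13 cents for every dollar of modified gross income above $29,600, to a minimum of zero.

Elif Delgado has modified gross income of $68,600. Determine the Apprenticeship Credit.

$2,280

Apprenticeship Credit: 13% of the $39,000 excess over $29,600 is $5,070; credit = $7,350 − $5,070 = $2,280.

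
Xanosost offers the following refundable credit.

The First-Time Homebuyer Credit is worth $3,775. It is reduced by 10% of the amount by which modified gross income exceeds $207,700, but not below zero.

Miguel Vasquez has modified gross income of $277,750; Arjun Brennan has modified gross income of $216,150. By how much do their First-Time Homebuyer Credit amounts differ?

$2,930

Miguel ($277,750): First-Time Homebuyer Credit: 10% of the $70,050 excess over $207,700 is $7,005 ≥ base, so the credit is $0.
Arjun ($216,150): First-Time Homebuyer Credit: 10% of the $8,450 excess over $207,700 is $845; credit = $3,775 − $845 = $2,930.
Difference: |$0 − $2,930| = $2,930.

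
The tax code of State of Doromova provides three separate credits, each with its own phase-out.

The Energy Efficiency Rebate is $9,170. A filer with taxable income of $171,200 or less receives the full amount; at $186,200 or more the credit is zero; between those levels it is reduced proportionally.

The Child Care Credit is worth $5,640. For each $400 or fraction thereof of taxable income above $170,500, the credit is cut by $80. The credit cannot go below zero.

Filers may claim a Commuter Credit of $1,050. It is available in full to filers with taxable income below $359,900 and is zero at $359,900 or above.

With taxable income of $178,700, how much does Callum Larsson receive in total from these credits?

$9,595

Energy Efficiency Rebate: $178,700 is $7,500 into a $15,000 phase-out range, leaving 7,500/15,000 of the credit: $9,170 × 7,500/15,000 = $4,585.
Child Care Credit: income exceeds $170,500 by $8,200, which is 21 full-or-partial $400 increments; reduction = 21 × $80 = $1,680, leaving $3,960.
Commuter Credit: $178,700 is below the $359,900 cutoff, so the full $1,050 applies.
Total: $4,585 + $3,960 + $1,050 = $9,595.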